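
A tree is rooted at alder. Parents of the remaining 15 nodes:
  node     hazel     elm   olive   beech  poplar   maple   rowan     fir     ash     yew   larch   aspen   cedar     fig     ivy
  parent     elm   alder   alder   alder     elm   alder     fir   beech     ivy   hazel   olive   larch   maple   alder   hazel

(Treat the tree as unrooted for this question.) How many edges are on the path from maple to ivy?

4

maple - alder - elm - hazel - ivy: 4 edges.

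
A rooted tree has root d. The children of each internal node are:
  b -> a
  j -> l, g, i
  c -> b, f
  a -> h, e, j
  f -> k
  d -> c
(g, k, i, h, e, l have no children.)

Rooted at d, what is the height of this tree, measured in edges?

i sits deepest: d – c – b – a – j – i — 5 edges from the root.

5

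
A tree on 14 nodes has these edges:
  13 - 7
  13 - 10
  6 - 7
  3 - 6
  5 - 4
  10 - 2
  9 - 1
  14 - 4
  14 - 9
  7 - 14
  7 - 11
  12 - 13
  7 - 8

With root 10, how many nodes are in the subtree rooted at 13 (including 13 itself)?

12

Descendants of 13 (including itself): 13, 12, 7, 11, 6, 14, 8, 3, 4, 9, 5, 1. That's 12.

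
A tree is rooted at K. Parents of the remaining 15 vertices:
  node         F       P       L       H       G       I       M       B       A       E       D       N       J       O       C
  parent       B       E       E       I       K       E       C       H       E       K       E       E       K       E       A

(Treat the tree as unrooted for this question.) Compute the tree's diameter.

7

BFS from F reaches M last, at distance 7; BFS from M confirms no node is farther.
Path: F–B–H–I–E–A–C–M.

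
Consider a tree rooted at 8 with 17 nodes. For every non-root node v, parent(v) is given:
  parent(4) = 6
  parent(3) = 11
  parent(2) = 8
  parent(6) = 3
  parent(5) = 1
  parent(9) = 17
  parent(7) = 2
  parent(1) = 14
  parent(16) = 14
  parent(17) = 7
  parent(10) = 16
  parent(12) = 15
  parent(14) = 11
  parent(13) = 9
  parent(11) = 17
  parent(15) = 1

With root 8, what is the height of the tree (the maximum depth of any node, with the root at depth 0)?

8

12 sits deepest: 8 → 2 → 7 → 17 → 11 → 14 → 1 → 15 → 12 — 8 edges from the root.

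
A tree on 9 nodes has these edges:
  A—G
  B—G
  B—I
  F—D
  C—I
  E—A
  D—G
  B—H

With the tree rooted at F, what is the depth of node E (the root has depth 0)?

4

Path from F to E: F → D → G → A → E, which has 4 edges.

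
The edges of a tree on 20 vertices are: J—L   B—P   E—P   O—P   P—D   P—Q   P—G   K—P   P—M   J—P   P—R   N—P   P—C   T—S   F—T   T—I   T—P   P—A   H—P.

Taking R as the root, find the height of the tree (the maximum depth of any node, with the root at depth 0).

A deepest node is L, reached by R – P – J – L.
That path has 3 edges, so the height is 3.

3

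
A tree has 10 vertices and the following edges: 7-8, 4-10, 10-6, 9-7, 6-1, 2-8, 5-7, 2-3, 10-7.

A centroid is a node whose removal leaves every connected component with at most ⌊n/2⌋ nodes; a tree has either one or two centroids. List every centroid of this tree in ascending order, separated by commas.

7

If 7 is removed the pieces have sizes 4, 3, 1, 1, all ≤ ⌊10/2⌋ = 5.
Every other node leaves some component of size > 5, so the centroid is unique.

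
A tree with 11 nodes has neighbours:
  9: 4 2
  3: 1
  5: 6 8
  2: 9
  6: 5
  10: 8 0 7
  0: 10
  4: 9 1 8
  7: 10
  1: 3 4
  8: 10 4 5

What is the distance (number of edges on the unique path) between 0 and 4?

The path is 0 - 10 - 8 - 4, which has 3 edges.

3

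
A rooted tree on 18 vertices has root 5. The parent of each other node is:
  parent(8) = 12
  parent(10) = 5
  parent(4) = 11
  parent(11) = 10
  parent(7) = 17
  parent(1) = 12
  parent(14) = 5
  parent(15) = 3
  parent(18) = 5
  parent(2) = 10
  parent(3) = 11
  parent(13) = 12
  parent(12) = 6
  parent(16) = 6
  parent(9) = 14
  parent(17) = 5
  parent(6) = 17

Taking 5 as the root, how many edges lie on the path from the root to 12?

3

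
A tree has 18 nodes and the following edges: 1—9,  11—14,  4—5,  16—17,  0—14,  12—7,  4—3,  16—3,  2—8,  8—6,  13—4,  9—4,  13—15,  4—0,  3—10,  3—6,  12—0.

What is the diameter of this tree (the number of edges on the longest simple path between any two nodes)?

7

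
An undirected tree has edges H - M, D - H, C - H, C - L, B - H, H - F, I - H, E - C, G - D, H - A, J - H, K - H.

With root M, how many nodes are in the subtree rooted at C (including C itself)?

3

The subtree rooted at C contains: C, L, E — 3 nodes.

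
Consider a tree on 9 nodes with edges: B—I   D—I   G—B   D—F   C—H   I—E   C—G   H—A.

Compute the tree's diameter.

7

BFS from F reaches A last, at distance 7; BFS from A confirms no node is farther.
Path: F – D – I – B – G – C – H – A.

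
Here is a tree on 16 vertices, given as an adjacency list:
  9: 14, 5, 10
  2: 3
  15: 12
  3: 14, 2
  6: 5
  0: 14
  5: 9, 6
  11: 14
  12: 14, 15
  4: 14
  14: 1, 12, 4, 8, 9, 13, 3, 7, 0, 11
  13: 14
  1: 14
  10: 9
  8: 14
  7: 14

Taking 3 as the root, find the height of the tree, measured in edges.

6 sits deepest: 3 → 14 → 9 → 5 → 6 — 4 edges from the root.

4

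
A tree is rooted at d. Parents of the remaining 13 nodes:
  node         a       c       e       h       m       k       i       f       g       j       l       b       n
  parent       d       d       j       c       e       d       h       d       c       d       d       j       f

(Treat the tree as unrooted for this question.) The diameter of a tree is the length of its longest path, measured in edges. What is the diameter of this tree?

6

A longest path is m – e – j – d – c – h – i, with 6 edges.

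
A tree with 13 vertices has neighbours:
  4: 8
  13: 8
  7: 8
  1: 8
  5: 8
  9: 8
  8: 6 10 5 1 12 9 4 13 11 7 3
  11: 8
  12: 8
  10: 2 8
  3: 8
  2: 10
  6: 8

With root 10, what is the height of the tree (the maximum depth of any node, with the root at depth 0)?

2

A deepest node is 3, reached by 10-8-3.
That path has 2 edges, so the height is 2.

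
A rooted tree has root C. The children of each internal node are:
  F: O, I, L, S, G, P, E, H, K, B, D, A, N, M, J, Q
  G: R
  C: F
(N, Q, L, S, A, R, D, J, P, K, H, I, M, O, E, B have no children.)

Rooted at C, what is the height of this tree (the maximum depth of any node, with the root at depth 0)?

3

The longest root-to-leaf path is C-F-G-R (3 edges).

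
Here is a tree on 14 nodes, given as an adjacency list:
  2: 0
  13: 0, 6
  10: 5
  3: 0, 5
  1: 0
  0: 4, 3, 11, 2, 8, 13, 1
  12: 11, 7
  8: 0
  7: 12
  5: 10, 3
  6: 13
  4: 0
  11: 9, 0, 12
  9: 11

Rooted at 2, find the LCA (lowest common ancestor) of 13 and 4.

Path 13→root: 13 0 2; path 4→root: 4 0 2.
First common node: 0.

0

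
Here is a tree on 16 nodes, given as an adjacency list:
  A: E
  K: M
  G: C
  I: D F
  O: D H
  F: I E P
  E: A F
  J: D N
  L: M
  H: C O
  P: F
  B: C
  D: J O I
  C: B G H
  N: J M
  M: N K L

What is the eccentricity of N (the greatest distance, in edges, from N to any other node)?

Distances from N peak at 6, attained at B (G, A also at distance 6).
N–J–D–O–H–C–B

6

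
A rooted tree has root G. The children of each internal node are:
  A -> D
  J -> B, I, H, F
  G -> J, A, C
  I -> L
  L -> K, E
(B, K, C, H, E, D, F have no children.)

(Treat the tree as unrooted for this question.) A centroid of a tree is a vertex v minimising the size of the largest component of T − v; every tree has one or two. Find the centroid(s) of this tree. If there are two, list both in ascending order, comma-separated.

J

Delete J: the remaining components have sizes 4, 4, 1, 1, 1. Max 4 ≤ 6, so J is a centroid.
No neighbour of J does as well, so J is the unique centroid.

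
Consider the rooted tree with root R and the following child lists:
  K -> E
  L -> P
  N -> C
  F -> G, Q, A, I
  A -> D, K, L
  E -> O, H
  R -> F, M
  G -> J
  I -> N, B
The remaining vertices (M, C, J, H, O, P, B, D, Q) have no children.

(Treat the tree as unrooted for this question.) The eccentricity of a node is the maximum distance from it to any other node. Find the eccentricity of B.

Distances from B peak at 6, attained at H (O also at distance 6).
B-I-F-A-K-E-H

6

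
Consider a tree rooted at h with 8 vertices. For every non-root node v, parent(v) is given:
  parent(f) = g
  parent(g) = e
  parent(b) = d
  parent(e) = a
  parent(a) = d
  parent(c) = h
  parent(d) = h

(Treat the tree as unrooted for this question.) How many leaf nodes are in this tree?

3

Degree-1 nodes: b, c, f — 3 of them.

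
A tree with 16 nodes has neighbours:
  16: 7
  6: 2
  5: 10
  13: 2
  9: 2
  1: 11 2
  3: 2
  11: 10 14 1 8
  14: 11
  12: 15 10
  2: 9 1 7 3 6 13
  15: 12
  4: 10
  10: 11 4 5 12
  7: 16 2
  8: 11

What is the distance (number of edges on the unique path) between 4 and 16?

6

4–10–11–1–2–7–16: 6 edges.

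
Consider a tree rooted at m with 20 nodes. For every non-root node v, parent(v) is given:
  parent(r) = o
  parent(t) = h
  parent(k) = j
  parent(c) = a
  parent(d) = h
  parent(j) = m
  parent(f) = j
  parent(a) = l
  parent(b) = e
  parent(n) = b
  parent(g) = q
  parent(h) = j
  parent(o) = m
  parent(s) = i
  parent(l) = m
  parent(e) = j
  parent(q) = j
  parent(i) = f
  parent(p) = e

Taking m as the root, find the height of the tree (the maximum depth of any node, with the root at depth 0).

4

A deepest node is n, reached by m – j – e – b – n.
That path has 4 edges, so the height is 4.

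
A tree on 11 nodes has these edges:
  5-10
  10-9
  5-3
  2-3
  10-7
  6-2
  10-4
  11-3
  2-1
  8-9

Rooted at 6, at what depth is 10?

Climbing from 10 to the root: 10 – 5 – 3 – 2 – 6. That's 4 steps.

4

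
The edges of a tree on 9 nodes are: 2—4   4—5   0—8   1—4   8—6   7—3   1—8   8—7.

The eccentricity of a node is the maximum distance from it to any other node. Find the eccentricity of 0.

The node farthest from 0 is 5 (2 also at distance 4), via 0-8-1-4-5 — 4 edges.

4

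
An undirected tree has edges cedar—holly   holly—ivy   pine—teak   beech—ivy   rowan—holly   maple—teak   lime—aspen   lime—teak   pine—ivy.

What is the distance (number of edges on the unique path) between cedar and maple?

Walking from cedar: cedar–holly–ivy–pine–teak–maple. Length 5.

5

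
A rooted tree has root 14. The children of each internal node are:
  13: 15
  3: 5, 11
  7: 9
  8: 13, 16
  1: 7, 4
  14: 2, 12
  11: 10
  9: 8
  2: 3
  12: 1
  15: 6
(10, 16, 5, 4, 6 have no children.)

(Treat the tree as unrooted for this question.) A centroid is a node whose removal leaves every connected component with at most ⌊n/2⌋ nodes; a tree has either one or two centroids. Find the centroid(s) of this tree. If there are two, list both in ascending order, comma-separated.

1

If 1 is removed the pieces have sizes 7, 7, 1, all ≤ ⌊16/2⌋ = 8.
No neighbour of 1 does as well, so 1 is the unique centroid.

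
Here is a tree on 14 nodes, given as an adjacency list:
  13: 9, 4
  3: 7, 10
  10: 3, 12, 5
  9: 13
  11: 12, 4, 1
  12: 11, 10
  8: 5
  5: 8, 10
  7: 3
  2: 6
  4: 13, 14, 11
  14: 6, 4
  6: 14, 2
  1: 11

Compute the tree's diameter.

8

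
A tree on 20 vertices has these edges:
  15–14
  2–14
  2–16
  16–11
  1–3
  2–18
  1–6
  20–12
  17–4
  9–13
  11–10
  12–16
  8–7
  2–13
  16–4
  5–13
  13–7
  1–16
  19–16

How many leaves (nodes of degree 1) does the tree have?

11

The leaves are 3, 5, 6, 8, 9, 10, 15, 17, 18, 19, 20.
That is 11 leaves.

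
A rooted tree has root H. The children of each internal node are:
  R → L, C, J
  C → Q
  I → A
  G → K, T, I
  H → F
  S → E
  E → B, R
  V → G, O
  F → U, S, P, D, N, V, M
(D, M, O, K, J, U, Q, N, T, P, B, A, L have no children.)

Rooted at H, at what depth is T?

Climbing from T to the root: T → G → V → F → H. That's 4 steps.

4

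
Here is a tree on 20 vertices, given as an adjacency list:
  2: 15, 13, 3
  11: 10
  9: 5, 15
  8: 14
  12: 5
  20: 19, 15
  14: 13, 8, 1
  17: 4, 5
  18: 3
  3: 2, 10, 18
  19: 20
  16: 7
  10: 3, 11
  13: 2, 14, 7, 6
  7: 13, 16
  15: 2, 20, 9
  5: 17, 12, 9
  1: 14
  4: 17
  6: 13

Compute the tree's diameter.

8

Starting from 4, a farthest node is 16 at distance 8.
One longest path: 4 - 17 - 5 - 9 - 15 - 2 - 13 - 7 - 16.
So the diameter is 8.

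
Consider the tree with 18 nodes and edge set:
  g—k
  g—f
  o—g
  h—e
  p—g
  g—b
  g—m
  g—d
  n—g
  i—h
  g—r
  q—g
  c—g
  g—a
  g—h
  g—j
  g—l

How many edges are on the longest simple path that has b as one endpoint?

Distances from b peak at 3, attained at e (i also at distance 3).
b-g-h-e

3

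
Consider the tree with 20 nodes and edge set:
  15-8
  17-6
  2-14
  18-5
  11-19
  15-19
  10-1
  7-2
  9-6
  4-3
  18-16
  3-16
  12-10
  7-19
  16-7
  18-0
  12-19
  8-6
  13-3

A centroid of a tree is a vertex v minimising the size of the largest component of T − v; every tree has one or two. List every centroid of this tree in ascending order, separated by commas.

7, 19

If 7 is removed the pieces have sizes 10, 7, 2, all ≤ ⌊20/2⌋ = 10.
Its neighbour 19 also leaves a largest component of size 10, so both are centroids.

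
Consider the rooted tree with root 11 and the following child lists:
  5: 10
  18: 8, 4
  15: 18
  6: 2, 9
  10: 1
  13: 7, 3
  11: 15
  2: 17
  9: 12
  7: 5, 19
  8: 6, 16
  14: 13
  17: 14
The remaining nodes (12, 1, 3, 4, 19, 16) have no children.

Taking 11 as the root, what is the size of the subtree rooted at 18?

Descendants of 18 (including itself): 18, 4, 8, 16, 6, 2, 9, 17, 12, 14, 13, 3, 7, 5, 19, 10, 1. That's 17.

17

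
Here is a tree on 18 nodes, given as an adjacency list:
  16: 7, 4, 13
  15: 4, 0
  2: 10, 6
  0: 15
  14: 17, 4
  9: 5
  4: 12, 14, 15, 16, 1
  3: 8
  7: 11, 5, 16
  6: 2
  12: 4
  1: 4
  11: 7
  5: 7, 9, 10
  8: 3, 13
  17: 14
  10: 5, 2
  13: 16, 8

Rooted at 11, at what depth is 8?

Climbing from 8 to the root: 8 → 13 → 16 → 7 → 11. That's 4 steps.

4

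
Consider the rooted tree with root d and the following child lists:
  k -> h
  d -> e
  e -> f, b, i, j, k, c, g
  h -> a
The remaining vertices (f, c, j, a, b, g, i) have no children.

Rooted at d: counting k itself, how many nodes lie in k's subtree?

k's subtree: {k, h, a}, size 3.

3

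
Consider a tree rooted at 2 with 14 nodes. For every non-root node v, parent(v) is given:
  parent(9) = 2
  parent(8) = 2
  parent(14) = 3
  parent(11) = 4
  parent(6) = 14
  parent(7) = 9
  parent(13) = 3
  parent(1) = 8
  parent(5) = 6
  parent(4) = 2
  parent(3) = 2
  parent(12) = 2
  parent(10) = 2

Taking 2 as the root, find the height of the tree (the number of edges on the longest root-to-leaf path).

4

5 sits deepest: 2-3-14-6-5 — 4 edges from the root.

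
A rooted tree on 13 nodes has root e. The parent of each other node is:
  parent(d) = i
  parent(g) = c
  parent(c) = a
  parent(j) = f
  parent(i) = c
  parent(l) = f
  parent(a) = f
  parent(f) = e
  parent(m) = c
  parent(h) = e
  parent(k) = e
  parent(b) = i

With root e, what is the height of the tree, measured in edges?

5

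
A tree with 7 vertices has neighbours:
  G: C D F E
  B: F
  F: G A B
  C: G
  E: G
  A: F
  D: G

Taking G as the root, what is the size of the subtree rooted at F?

3

F's subtree: {F, B, A}, size 3.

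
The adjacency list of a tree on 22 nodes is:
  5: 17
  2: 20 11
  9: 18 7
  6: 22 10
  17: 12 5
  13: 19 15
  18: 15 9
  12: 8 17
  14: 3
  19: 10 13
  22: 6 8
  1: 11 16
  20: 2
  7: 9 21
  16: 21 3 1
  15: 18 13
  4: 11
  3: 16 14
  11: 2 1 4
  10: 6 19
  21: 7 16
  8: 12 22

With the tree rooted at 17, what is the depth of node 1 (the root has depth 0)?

14

Climbing from 1 to the root: 1 → 16 → 21 → 7 → 9 → 18 → 15 → 13 → 19 → 10 → 6 → 22 → 8 → 12 → 17. That's 14 steps.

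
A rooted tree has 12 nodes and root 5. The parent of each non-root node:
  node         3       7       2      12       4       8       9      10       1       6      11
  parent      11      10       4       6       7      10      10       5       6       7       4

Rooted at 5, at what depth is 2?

Path from 5 to 2: 5 – 10 – 7 – 4 – 2, which has 4 edges.

4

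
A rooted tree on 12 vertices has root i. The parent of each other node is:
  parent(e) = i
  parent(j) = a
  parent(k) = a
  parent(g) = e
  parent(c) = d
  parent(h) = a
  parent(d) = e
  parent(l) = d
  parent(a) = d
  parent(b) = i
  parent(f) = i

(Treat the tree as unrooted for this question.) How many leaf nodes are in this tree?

8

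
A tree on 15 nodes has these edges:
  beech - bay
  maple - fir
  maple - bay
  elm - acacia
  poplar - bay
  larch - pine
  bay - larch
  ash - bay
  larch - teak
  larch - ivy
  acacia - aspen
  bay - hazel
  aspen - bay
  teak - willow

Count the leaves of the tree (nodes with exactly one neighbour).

The leaves are ash, beech, elm, fir, hazel, ivy, pine, poplar, willow.
That is 9 leaves.

9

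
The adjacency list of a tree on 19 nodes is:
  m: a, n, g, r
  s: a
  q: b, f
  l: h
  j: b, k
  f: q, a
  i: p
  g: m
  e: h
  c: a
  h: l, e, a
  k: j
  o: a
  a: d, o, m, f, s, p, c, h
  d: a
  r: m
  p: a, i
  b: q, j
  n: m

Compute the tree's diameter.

7

A longest path is k–j–b–q–f–a–m–g, with 7 edges.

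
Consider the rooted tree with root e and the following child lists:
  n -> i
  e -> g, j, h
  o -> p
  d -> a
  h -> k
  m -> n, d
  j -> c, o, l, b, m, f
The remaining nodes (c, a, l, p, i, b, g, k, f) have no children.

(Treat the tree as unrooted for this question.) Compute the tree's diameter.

6

BFS from k reaches i last, at distance 6; BFS from i confirms no node is farther.
Path: k - h - e - j - m - n - i.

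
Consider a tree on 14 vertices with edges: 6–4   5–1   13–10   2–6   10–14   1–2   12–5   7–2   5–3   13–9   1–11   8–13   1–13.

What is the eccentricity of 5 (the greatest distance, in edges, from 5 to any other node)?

Distances from 5 peak at 4, attained at 14 (4 also at distance 4).
5–1–13–10–14

4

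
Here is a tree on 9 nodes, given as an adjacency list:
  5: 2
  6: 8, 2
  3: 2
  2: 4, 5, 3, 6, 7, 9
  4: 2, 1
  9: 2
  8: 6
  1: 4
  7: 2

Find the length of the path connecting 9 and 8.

3

Walking from 9: 9–2–6–8. Length 3.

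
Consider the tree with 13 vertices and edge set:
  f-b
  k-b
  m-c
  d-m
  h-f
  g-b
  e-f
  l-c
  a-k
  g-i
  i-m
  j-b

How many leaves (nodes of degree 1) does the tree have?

6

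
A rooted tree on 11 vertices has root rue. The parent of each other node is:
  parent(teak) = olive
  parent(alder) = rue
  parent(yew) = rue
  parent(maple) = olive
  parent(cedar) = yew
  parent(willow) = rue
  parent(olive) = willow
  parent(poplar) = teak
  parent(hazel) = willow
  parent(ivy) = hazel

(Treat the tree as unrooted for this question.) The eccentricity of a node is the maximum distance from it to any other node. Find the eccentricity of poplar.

Distances from poplar peak at 6, attained at cedar.
poplar – teak – olive – willow – rue – yew – cedar

6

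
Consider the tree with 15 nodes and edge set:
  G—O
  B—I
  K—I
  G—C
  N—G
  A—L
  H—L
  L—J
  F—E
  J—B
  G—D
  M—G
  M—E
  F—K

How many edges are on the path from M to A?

M - E - F - K - I - B - J - L - A: 8 edges.

8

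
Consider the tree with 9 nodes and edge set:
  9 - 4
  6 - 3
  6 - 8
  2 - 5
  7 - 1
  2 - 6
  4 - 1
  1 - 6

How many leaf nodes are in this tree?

The leaves are 3, 5, 7, 8, 9.
That is 5 leaves.

5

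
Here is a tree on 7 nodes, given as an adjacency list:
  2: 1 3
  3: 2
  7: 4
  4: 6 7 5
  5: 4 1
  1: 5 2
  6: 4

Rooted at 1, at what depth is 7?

Path from 1 to 7: 1–5–4–7, which has 3 edges.

3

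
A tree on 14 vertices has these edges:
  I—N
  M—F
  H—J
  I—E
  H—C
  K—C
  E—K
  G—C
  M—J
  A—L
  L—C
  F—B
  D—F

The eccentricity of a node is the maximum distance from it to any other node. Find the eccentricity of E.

A farthest node from E is B (D also at distance 7).
The path E-K-C-H-J-M-F-B has 7 edges.

7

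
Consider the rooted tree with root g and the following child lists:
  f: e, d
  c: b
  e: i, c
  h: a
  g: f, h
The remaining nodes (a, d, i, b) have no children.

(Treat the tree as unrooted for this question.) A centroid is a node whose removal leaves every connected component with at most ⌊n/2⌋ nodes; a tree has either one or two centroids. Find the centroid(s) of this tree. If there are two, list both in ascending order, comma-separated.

f

If f is removed the pieces have sizes 4, 3, 1, all ≤ ⌊9/2⌋ = 4.
No neighbour of f does as well, so f is the unique centroid.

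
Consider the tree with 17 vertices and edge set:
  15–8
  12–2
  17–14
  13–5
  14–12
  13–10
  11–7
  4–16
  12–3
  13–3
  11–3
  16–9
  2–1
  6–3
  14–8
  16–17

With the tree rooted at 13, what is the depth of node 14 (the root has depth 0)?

3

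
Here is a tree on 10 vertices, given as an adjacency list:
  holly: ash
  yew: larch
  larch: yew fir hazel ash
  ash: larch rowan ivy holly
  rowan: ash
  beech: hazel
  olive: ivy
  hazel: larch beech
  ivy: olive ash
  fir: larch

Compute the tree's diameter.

5

A longest path is beech–hazel–larch–ash–ivy–olive, with 5 edges.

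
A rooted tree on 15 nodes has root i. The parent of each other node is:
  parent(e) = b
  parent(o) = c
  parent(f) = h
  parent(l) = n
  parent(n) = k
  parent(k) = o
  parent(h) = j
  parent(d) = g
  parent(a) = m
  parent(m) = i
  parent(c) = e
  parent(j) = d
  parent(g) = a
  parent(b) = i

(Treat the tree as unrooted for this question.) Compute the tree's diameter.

14

Starting from f, a farthest node is l at distance 14.
One longest path: f - h - j - d - g - a - m - i - b - e - c - o - k - n - l.
So the diameter is 14.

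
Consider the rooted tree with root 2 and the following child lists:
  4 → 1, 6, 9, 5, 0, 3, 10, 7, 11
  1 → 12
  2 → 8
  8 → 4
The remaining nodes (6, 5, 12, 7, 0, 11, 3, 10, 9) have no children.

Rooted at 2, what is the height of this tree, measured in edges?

12 sits deepest: 2 → 8 → 4 → 1 → 12 — 4 edges from the root.

4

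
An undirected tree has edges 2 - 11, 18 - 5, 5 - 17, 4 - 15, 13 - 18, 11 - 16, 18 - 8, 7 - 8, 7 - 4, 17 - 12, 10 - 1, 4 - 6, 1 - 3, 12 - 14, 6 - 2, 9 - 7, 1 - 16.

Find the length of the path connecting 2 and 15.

2 - 6 - 4 - 15: 3 edges.

3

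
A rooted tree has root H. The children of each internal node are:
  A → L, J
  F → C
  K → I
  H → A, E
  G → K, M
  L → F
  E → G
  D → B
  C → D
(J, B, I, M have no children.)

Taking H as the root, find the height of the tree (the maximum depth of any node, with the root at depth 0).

6

A deepest node is B, reached by H → A → L → F → C → D → B.
That path has 6 edges, so the height is 6.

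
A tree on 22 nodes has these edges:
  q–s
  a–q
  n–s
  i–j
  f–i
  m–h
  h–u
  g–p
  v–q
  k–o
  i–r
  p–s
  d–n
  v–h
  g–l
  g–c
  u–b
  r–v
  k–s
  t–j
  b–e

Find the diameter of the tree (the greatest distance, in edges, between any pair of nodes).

9

BFS from t reaches c last, at distance 9; BFS from c confirms no node is farther.
Path: t–j–i–r–v–q–s–p–g–c.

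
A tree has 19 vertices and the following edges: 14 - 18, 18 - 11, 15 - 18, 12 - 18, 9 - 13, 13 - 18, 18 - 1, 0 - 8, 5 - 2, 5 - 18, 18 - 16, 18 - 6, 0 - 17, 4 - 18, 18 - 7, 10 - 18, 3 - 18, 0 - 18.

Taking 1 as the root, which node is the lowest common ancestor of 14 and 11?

Ancestors of 14 (toward the root): 14, 18, 1.
Ancestors of 11: 11, 18, 1.
The deepest node appearing in both lists is 18.

18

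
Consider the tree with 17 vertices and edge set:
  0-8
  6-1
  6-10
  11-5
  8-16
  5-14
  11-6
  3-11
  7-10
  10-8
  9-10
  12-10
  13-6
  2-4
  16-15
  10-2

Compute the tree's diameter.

7

BFS from 14 reaches 15 last, at distance 7; BFS from 15 confirms no node is farther.
Path: 14 – 5 – 11 – 6 – 10 – 8 – 16 – 15.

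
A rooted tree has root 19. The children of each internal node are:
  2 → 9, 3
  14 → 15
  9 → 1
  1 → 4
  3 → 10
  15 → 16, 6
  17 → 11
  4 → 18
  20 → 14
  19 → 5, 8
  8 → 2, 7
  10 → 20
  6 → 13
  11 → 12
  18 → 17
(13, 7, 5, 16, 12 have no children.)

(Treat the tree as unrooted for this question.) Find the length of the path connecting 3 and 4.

The path is 3 - 2 - 9 - 1 - 4, which has 4 edges.

4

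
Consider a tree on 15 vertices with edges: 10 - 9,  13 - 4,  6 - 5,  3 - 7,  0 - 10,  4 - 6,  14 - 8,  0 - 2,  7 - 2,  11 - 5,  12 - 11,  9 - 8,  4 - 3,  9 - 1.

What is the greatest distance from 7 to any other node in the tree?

6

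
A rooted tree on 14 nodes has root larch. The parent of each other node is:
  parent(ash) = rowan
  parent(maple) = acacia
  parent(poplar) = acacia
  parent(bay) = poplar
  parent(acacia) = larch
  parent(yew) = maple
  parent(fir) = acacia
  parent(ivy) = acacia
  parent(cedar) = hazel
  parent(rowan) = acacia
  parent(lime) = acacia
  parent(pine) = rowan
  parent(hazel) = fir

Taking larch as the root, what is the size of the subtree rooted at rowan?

Descendants of rowan (including itself): rowan, pine, ash. That's 3.

3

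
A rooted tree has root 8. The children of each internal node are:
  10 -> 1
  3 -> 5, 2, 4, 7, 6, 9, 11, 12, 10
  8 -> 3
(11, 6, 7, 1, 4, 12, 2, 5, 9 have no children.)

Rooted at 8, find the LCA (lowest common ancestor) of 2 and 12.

Ancestors of 2 (toward the root): 2, 3, 8.
Ancestors of 12: 12, 3, 8.
The deepest node appearing in both lists is 3.

3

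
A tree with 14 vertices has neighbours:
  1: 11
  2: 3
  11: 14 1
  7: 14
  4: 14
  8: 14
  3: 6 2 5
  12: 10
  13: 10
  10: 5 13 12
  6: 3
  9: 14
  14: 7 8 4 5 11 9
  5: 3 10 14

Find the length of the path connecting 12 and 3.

12 - 10 - 5 - 3: 3 edges.

3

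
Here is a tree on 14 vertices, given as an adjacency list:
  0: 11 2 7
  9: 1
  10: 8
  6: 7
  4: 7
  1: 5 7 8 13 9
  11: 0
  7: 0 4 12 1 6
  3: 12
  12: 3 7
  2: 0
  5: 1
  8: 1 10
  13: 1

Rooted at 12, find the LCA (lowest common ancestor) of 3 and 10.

12

3's ancestor chain is 3, 12 and 10's is 10, 8, 1, 7, 12; they first meet at 12.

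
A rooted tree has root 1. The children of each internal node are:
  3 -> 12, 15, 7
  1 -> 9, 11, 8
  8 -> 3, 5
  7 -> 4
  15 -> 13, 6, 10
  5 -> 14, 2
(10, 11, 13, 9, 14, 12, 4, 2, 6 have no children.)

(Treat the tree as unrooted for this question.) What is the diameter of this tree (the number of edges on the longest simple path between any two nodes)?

5

Starting from 9, a farthest node is 4 at distance 5.
One longest path: 9–1–8–3–7–4.
So the diameter is 5.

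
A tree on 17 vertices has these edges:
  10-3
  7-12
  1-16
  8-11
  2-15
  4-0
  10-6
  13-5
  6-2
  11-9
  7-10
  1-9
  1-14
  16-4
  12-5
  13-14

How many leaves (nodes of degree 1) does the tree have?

4

The leaves are 0, 3, 8, 15.
That is 4 leaves.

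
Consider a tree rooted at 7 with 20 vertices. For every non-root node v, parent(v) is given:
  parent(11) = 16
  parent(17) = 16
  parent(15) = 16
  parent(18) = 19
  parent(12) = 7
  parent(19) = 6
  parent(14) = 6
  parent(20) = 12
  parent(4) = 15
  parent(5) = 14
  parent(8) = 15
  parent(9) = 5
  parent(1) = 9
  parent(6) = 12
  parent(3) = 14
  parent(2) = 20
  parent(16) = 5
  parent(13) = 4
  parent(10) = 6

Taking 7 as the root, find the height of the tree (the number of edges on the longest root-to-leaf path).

13 sits deepest: 7–12–6–14–5–16–15–4–13 — 8 edges from the root.

8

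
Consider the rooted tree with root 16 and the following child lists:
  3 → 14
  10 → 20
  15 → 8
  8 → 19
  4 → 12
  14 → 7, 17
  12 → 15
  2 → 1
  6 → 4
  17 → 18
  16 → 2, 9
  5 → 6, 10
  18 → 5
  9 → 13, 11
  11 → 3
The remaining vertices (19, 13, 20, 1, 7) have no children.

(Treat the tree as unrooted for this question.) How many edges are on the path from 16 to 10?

8

Walking from 16: 16 – 9 – 11 – 3 – 14 – 17 – 18 – 5 – 10. Length 8.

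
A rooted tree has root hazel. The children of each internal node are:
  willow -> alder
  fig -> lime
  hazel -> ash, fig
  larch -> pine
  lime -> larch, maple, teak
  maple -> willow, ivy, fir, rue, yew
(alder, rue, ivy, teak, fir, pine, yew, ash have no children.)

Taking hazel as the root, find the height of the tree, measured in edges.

5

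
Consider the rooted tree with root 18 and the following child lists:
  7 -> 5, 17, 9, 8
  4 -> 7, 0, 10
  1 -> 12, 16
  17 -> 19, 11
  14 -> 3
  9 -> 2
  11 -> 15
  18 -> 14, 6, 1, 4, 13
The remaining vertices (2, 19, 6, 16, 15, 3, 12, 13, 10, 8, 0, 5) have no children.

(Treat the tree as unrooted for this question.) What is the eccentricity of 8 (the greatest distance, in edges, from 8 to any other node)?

A farthest node from 8 is 16 (12, 3 also at distance 5).
The path 8-7-4-18-1-16 has 5 edges.

5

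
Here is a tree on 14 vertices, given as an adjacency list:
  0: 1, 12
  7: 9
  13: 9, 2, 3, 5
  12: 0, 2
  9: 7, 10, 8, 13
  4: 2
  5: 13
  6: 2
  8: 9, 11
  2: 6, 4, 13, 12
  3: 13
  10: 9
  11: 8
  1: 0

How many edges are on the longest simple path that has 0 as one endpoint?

6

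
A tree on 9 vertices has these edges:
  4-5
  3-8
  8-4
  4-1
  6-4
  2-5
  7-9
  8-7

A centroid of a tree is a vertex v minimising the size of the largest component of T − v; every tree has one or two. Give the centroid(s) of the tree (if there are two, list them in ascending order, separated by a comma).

4

Delete 4: the remaining components have sizes 4, 2, 1, 1. Max 4 ≤ 4, so 4 is a centroid.
Every other node leaves some component of size > 4, so the centroid is unique.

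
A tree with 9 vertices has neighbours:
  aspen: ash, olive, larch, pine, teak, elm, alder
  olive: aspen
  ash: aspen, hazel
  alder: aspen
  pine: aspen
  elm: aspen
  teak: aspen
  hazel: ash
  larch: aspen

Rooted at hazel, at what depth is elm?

hazel – ash – aspen – elm — 3 edges.

3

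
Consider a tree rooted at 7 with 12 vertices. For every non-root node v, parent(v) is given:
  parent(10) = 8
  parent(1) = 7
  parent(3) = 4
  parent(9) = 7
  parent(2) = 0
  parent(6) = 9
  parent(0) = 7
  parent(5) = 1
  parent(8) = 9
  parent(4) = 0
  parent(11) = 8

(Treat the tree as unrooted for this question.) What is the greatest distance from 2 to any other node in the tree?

The node farthest from 2 is 11 (10 also at distance 5), via 2 – 0 – 7 – 9 – 8 – 11 — 5 edges.

5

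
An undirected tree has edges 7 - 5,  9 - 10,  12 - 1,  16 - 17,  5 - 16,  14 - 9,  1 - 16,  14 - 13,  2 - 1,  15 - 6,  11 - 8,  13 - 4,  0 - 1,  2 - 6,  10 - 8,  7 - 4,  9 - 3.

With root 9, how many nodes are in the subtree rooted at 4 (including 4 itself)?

11

4's subtree: {4, 7, 5, 16, 17, 1, 0, 2, 12, 6, 15}, size 11.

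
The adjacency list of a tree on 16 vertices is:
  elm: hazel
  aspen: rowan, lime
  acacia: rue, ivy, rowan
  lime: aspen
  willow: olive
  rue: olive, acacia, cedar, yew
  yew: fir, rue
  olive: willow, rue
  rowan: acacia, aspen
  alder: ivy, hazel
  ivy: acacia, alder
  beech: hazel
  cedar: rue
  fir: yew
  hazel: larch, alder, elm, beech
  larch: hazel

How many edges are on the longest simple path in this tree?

7

A longest path is fir - yew - rue - acacia - ivy - alder - hazel - elm, with 7 edges.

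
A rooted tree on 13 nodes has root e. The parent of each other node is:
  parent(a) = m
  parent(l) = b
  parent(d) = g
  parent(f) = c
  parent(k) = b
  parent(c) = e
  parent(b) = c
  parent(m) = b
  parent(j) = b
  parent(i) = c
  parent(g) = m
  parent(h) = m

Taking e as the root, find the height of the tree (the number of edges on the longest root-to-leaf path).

5

d sits deepest: e – c – b – m – g – d — 5 edges from the root.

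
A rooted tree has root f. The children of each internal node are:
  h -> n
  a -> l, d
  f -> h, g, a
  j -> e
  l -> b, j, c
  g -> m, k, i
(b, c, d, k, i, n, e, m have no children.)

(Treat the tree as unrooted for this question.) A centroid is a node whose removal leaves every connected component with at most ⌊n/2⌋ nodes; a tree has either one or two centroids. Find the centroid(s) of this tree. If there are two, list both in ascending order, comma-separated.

a, f

Delete f: the remaining components have sizes 7, 4, 2. Max 7 ≤ 7, so f is a centroid.
a is adjacent to f and is also a centroid (the largest component after removing it is likewise 7).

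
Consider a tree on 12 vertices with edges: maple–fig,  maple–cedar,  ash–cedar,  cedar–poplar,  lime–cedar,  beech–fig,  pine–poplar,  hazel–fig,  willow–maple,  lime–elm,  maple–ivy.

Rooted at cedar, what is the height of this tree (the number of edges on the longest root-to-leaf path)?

hazel sits deepest: cedar–maple–fig–hazel — 3 edges from the root.

3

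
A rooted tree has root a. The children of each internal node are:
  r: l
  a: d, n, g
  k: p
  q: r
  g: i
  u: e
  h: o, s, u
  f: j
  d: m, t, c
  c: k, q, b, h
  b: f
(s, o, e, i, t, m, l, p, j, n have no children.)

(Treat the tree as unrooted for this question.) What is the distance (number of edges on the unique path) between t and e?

5

t – d – c – h – u – e: 5 edges.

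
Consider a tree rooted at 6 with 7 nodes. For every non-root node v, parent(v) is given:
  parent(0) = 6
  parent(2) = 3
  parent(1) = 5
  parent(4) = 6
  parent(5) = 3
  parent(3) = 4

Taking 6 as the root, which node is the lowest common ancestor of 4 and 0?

Ancestors of 4 (toward the root): 4, 6.
Ancestors of 0: 0, 6.
The deepest node appearing in both lists is 6.

6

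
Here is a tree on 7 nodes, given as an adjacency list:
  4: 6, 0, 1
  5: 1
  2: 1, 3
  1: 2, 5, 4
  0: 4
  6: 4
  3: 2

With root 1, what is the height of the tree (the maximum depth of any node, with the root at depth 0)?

2

A deepest node is 6, reached by 1-4-6.
That path has 2 edges, so the height is 2.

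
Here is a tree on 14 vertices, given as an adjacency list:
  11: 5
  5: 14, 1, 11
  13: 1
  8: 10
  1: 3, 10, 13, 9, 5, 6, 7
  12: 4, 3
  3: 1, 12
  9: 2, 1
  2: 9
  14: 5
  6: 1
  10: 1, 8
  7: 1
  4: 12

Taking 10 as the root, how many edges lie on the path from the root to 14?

Path from 10 to 14: 10 → 1 → 5 → 14, which has 3 edges.

3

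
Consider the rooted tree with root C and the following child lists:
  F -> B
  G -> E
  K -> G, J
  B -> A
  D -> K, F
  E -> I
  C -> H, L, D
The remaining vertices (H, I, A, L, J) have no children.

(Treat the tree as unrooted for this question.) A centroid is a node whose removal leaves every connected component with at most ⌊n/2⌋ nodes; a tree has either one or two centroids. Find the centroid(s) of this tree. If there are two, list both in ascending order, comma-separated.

D

Delete D: the remaining components have sizes 5, 3, 3. Max 5 ≤ 6, so D is a centroid.
No neighbour of D does as well, so D is the unique centroid.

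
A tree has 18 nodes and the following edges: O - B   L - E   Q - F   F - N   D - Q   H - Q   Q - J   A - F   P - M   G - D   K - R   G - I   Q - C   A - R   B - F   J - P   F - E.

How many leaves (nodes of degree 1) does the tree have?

8

The leaves are C, H, I, K, L, M, N, O.
That is 8 leaves.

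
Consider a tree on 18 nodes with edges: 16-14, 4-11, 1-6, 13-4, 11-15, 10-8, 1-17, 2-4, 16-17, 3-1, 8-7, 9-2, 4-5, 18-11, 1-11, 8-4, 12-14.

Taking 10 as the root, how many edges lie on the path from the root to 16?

6

Climbing from 16 to the root: 16 → 17 → 1 → 11 → 4 → 8 → 10. That's 6 steps.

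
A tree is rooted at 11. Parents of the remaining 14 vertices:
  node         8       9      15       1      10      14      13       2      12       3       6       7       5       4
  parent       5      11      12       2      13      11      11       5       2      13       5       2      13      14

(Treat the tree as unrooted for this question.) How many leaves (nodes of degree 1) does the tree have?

Exactly 9 nodes have a single neighbour: 1, 3, 4, 6, 7, 8, 9, 10, 15.

9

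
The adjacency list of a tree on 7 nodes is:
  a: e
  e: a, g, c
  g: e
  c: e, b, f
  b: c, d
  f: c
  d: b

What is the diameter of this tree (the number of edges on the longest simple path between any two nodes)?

BFS from g reaches d last, at distance 4; BFS from d confirms no node is farther.
Path: g-e-c-b-d.

4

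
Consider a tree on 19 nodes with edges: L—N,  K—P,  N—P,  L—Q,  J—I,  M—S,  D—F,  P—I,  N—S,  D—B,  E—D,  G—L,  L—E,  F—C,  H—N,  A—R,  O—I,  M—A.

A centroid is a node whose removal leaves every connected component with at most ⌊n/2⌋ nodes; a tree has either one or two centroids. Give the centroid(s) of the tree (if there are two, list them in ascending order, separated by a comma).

If N is removed the pieces have sizes 8, 5, 4, 1, all ≤ ⌊19/2⌋ = 9.
Every other node leaves some component of size > 9, so the centroid is unique.

N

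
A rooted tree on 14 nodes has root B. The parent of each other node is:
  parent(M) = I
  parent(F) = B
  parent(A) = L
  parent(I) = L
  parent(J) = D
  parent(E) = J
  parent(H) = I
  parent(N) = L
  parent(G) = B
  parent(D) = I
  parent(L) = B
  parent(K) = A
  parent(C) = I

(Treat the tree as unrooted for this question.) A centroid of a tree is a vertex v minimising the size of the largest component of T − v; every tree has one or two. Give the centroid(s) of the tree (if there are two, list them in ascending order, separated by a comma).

Delete I: the remaining components have sizes 7, 3, 1, 1, 1. Max 7 ≤ 7, so I is a centroid.
L is adjacent to I and is also a centroid (the largest component after removing it is likewise 7).

I, L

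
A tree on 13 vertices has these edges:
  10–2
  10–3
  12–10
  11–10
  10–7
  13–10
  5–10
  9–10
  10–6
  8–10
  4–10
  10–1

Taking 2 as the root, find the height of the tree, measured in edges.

3 sits deepest: 2 → 10 → 3 — 2 edges from the root.

2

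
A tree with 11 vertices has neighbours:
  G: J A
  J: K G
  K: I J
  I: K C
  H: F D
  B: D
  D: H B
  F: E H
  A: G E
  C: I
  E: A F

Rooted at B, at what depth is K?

B → D → H → F → E → A → G → J → K — 8 edges.

8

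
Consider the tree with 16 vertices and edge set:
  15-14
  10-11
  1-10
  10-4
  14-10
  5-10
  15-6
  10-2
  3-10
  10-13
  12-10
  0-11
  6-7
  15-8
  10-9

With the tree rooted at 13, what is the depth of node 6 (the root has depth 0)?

Path from 13 to 6: 13–10–14–15–6, which has 4 edges.

4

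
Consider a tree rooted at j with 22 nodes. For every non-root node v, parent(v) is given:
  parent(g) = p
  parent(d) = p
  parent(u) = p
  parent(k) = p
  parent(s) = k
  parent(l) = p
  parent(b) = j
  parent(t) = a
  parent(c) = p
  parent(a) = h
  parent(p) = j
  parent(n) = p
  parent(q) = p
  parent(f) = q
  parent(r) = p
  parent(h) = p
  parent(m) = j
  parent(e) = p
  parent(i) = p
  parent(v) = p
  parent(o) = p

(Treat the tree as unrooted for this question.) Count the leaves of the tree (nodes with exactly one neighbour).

16

Degree-1 nodes: b, c, d, e, f, g, i, l, m, n, o, r, s, t, u, v — 16 of them.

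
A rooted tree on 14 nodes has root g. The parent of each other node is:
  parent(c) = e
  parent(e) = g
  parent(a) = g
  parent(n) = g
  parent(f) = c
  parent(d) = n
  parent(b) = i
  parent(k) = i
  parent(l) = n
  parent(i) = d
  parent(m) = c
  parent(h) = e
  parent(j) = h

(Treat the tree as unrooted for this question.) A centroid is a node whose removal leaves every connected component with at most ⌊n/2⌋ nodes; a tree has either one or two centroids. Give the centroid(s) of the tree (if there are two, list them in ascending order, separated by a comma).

g

Delete g: the remaining components have sizes 6, 6, 1. Max 6 ≤ 7, so g is a centroid.
No neighbour of g does as well, so g is the unique centroid.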